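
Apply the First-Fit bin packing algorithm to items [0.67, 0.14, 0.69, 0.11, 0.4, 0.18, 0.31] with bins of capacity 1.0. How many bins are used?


Place items sequentially using First-Fit:
  Item 0.67 -> new Bin 1
  Item 0.14 -> Bin 1 (now 0.81)
  Item 0.69 -> new Bin 2
  Item 0.11 -> Bin 1 (now 0.92)
  Item 0.4 -> new Bin 3
  Item 0.18 -> Bin 2 (now 0.87)
  Item 0.31 -> Bin 3 (now 0.71)
Total bins used = 3

3


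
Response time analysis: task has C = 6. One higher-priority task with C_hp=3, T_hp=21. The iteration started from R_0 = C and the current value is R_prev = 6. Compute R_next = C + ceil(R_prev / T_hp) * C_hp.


R_next = C + ceil(R_prev / T_hp) * C_hp
ceil(6 / 21) = ceil(0.2857) = 1
Interference = 1 * 3 = 3
R_next = 6 + 3 = 9

9


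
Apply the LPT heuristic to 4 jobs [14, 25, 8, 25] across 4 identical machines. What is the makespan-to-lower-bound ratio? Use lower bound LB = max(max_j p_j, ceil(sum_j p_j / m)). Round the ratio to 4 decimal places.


LPT order: [25, 25, 14, 8]
Machine loads after assignment: [25, 25, 14, 8]
LPT makespan = 25
Lower bound = max(max_job, ceil(total/4)) = max(25, 18) = 25
Ratio = 25 / 25 = 1.0

1.0


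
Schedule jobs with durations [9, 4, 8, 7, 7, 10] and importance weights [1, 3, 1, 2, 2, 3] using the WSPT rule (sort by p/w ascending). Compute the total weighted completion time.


Compute p/w ratios and sort ascending (WSPT): [(4, 3), (10, 3), (7, 2), (7, 2), (8, 1), (9, 1)]
Compute weighted completion times:
  Job (p=4,w=3): C=4, w*C=3*4=12
  Job (p=10,w=3): C=14, w*C=3*14=42
  Job (p=7,w=2): C=21, w*C=2*21=42
  Job (p=7,w=2): C=28, w*C=2*28=56
  Job (p=8,w=1): C=36, w*C=1*36=36
  Job (p=9,w=1): C=45, w*C=1*45=45
Total weighted completion time = 233

233


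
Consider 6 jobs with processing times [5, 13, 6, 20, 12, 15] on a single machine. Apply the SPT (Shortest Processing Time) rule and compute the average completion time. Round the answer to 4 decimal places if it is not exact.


Sort jobs by processing time (SPT order): [5, 6, 12, 13, 15, 20]
Compute completion times sequentially:
  Job 1: processing = 5, completes at 5
  Job 2: processing = 6, completes at 11
  Job 3: processing = 12, completes at 23
  Job 4: processing = 13, completes at 36
  Job 5: processing = 15, completes at 51
  Job 6: processing = 20, completes at 71
Sum of completion times = 197
Average completion time = 197/6 = 32.8333

32.8333


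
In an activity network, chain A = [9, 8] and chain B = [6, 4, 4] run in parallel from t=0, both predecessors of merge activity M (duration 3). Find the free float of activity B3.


ES(B3) = sum of predecessors on chain B = 10
EF(B3) = ES + duration = 10 + 4 = 14
Successor of B3 is M. ES(M) = max(sum(A), sum(B)) = max(17, 14) = 17
Free float = ES(successor) - EF(current) = 17 - 14 = 3

3


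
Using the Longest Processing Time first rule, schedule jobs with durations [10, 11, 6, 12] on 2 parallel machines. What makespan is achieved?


Sort jobs in decreasing order (LPT): [12, 11, 10, 6]
Assign each job to the least loaded machine:
  Machine 1: jobs [12, 6], load = 18
  Machine 2: jobs [11, 10], load = 21
Makespan = max load = 21

21


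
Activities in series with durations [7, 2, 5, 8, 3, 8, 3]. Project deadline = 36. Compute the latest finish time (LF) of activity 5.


LF(activity 5) = deadline - sum of successor durations
Successors: activities 6 through 7 with durations [8, 3]
Sum of successor durations = 11
LF = 36 - 11 = 25

25


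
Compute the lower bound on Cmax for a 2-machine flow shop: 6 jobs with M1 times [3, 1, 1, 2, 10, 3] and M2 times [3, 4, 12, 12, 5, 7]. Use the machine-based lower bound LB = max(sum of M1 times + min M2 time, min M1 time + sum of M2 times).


LB1 = sum(M1 times) + min(M2 times) = 20 + 3 = 23
LB2 = min(M1 times) + sum(M2 times) = 1 + 43 = 44
Lower bound = max(LB1, LB2) = max(23, 44) = 44

44


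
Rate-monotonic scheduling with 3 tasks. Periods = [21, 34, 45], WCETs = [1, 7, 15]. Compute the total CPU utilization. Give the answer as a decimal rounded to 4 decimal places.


Compute individual utilizations (exact fractions):
  Task 1: C/T = 1/21 (approx. 0.0476)
  Task 2: C/T = 7/34 (approx. 0.2059)
  Task 3: C/T = 15/45 = 1/3 (approx. 0.3333)
Total utilization U = 1/21 + 7/34 + 1/3 = 419/714
Rounded to 4 decimal places: U = 0.5868
RM (Liu & Layland) bound for 3 tasks = 0.779763; compare with U = 419/714 (approx. 0.586835)
U <= bound, so schedulable by RM sufficient condition.

0.5868


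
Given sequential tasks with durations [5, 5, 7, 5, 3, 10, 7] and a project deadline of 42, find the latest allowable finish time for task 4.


LF(activity 4) = deadline - sum of successor durations
Successors: activities 5 through 7 with durations [3, 10, 7]
Sum of successor durations = 20
LF = 42 - 20 = 22

22


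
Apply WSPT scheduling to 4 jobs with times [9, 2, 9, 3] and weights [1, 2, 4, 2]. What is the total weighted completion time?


Compute p/w ratios and sort ascending (WSPT): [(2, 2), (3, 2), (9, 4), (9, 1)]
Compute weighted completion times:
  Job (p=2,w=2): C=2, w*C=2*2=4
  Job (p=3,w=2): C=5, w*C=2*5=10
  Job (p=9,w=4): C=14, w*C=4*14=56
  Job (p=9,w=1): C=23, w*C=1*23=23
Total weighted completion time = 93

93


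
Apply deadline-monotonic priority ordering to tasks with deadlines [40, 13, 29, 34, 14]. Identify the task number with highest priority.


Sort tasks by relative deadline (ascending):
  Task 2: deadline = 13
  Task 5: deadline = 14
  Task 3: deadline = 29
  Task 4: deadline = 34
  Task 1: deadline = 40
Priority order (highest first): [2, 5, 3, 4, 1]
Highest priority task = 2

2


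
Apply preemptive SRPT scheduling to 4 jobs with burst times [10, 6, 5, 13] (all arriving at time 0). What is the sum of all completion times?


Since all jobs arrive at t=0, SRPT equals SPT ordering.
SPT order: [5, 6, 10, 13]
Completion times:
  Job 1: p=5, C=5
  Job 2: p=6, C=11
  Job 3: p=10, C=21
  Job 4: p=13, C=34
Total completion time = 5 + 11 + 21 + 34 = 71

71


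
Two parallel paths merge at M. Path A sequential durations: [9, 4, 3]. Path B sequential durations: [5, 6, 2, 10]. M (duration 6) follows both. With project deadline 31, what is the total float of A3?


Forward pass: ES(A3) = sum of predecessors on chain A = 13
EF = ES + duration = 13 + 3 = 16
Backward pass: LF(M) = deadline = 31; LS(M) = 31 - 6 = 25
LF(A3) = LS(M) - sum(successors on chain A) = 25 - 0 = 25
LS = LF - duration = 25 - 3 = 22
Total float = LS - ES = 22 - 13 = 9

9


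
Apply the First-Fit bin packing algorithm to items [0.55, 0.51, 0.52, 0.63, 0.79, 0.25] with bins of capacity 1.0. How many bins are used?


Place items sequentially using First-Fit:
  Item 0.55 -> new Bin 1
  Item 0.51 -> new Bin 2
  Item 0.52 -> new Bin 3
  Item 0.63 -> new Bin 4
  Item 0.79 -> new Bin 5
  Item 0.25 -> Bin 1 (now 0.8)
Total bins used = 5

5


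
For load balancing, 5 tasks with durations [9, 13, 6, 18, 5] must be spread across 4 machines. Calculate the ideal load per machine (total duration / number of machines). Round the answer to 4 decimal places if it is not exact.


Total processing time = 9 + 13 + 6 + 18 + 5 = 51
Number of machines = 4
Ideal balanced load = 51 / 4 = 12.75

12.75


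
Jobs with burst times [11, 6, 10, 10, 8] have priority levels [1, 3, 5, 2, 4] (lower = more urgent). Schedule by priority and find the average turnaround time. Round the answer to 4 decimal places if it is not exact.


Sort by priority (ascending = highest first):
Order: [(1, 11), (2, 10), (3, 6), (4, 8), (5, 10)]
Completion times:
  Priority 1, burst=11, C=11
  Priority 2, burst=10, C=21
  Priority 3, burst=6, C=27
  Priority 4, burst=8, C=35
  Priority 5, burst=10, C=45
Average turnaround = 139/5 = 27.8

27.8


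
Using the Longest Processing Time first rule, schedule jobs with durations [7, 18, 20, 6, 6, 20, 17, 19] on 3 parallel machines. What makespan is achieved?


Sort jobs in decreasing order (LPT): [20, 20, 19, 18, 17, 7, 6, 6]
Assign each job to the least loaded machine:
  Machine 1: jobs [20, 17], load = 37
  Machine 2: jobs [20, 7, 6, 6], load = 39
  Machine 3: jobs [19, 18], load = 37
Makespan = max load = 39

39


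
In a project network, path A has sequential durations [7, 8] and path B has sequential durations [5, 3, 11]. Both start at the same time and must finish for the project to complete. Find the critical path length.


Path A total = 7 + 8 = 15
Path B total = 5 + 3 + 11 = 19
Critical path = longest path = max(15, 19) = 19

19


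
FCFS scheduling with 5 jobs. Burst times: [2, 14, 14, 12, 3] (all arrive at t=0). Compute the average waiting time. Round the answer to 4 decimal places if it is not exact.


FCFS order (as given): [2, 14, 14, 12, 3]
Waiting times:
  Job 1: wait = 0
  Job 2: wait = 2
  Job 3: wait = 16
  Job 4: wait = 30
  Job 5: wait = 42
Sum of waiting times = 90
Average waiting time = 90/5 = 18.0

18.0


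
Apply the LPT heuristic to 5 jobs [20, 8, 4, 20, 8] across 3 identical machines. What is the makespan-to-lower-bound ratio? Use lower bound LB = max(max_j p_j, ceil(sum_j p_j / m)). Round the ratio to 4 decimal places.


LPT order: [20, 20, 8, 8, 4]
Machine loads after assignment: [20, 20, 20]
LPT makespan = 20
Lower bound = max(max_job, ceil(total/3)) = max(20, 20) = 20
Ratio = 20 / 20 = 1.0

1.0


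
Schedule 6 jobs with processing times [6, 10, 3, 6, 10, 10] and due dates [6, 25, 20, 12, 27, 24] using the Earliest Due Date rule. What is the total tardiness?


Sort by due date (EDD order): [(6, 6), (6, 12), (3, 20), (10, 24), (10, 25), (10, 27)]
Compute completion times and tardiness:
  Job 1: p=6, d=6, C=6, tardiness=max(0,6-6)=0
  Job 2: p=6, d=12, C=12, tardiness=max(0,12-12)=0
  Job 3: p=3, d=20, C=15, tardiness=max(0,15-20)=0
  Job 4: p=10, d=24, C=25, tardiness=max(0,25-24)=1
  Job 5: p=10, d=25, C=35, tardiness=max(0,35-25)=10
  Job 6: p=10, d=27, C=45, tardiness=max(0,45-27)=18
Total tardiness = 29

29


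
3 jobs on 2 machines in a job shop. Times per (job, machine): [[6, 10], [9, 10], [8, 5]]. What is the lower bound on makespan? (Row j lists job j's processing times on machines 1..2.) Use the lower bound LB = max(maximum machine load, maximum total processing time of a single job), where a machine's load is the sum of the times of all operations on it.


Machine loads:
  Machine 1: 6 + 9 + 8 = 23
  Machine 2: 10 + 10 + 5 = 25
Max machine load = 25
Job totals:
  Job 1: 16
  Job 2: 19
  Job 3: 13
Max job total = 19
Lower bound = max(25, 19) = 25

25


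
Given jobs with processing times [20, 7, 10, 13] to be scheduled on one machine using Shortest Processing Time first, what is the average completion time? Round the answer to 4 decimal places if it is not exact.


Sort jobs by processing time (SPT order): [7, 10, 13, 20]
Compute completion times sequentially:
  Job 1: processing = 7, completes at 7
  Job 2: processing = 10, completes at 17
  Job 3: processing = 13, completes at 30
  Job 4: processing = 20, completes at 50
Sum of completion times = 104
Average completion time = 104/4 = 26.0

26.0


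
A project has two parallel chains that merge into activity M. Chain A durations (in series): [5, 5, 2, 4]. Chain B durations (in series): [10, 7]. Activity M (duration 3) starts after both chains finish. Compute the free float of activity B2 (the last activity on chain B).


ES(B2) = sum of predecessors on chain B = 10
EF(B2) = ES + duration = 10 + 7 = 17
Successor of B2 is M. ES(M) = max(sum(A), sum(B)) = max(16, 17) = 17
Free float = ES(successor) - EF(current) = 17 - 17 = 0

0


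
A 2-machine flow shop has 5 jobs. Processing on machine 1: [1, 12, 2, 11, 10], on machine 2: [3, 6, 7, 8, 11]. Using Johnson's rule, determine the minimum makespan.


Apply Johnson's rule:
  Group 1 (a <= b): [(1, 1, 3), (3, 2, 7), (5, 10, 11)]
  Group 2 (a > b): [(4, 11, 8), (2, 12, 6)]
Optimal job order: [1, 3, 5, 4, 2]
Schedule:
  Job 1: M1 done at 1, M2 done at 4
  Job 3: M1 done at 3, M2 done at 11
  Job 5: M1 done at 13, M2 done at 24
  Job 4: M1 done at 24, M2 done at 32
  Job 2: M1 done at 36, M2 done at 42
Makespan = 42

42


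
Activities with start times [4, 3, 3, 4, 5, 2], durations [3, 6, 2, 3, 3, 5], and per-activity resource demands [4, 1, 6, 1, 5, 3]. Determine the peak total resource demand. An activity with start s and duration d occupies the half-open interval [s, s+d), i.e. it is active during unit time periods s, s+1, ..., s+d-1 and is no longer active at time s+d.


Each activity i is active on [start_i, start_i + duration_i).
Compute total resource usage per time slot:
  t=0: active resources = [], total = 0
  t=1: active resources = [], total = 0
  t=2: active resources = [3], total = 3
  t=3: active resources = [1, 6, 3], total = 10
  t=4: active resources = [4, 1, 6, 1, 3], total = 15
  t=5: active resources = [4, 1, 1, 5, 3], total = 14
  t=6: active resources = [4, 1, 1, 5, 3], total = 14
  t=7: active resources = [1, 5], total = 6
  t=8: active resources = [1], total = 1
Peak resource demand = 15

15


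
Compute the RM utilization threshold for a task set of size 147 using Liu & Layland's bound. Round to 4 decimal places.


Compute 2^(1/147) = 1.0047264214
Subtract 1: 1.0047264214 - 1 = 0.0047264214
Multiply by n: 147 * 0.0047264214 = 0.6947839458
Round to 4 dp: 0.6948

0.6948


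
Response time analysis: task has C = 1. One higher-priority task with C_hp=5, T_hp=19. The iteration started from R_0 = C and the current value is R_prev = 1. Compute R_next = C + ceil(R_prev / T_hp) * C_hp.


R_next = C + ceil(R_prev / T_hp) * C_hp
ceil(1 / 19) = ceil(0.0526) = 1
Interference = 1 * 5 = 5
R_next = 1 + 5 = 6

6


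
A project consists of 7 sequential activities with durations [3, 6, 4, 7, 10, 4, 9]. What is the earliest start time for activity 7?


Activity 7 starts after activities 1 through 6 complete.
Predecessor durations: [3, 6, 4, 7, 10, 4]
ES = 3 + 6 + 4 + 7 + 10 + 4 = 34

34


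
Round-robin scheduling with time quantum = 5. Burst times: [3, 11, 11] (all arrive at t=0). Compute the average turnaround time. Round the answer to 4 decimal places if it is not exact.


Time quantum = 5
Execution trace:
  J1 runs 3 units, time = 3
  J2 runs 5 units, time = 8
  J3 runs 5 units, time = 13
  J2 runs 5 units, time = 18
  J3 runs 5 units, time = 23
  J2 runs 1 units, time = 24
  J3 runs 1 units, time = 25
Finish times: [3, 24, 25]
Average turnaround = 52/3 = 17.3333

17.3333


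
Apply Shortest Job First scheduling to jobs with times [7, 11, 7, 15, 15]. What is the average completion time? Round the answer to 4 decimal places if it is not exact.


SJF order (ascending): [7, 7, 11, 15, 15]
Completion times:
  Job 1: burst=7, C=7
  Job 2: burst=7, C=14
  Job 3: burst=11, C=25
  Job 4: burst=15, C=40
  Job 5: burst=15, C=55
Average completion = 141/5 = 28.2

28.2


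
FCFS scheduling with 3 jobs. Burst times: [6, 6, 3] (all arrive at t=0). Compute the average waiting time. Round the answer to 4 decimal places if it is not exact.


FCFS order (as given): [6, 6, 3]
Waiting times:
  Job 1: wait = 0
  Job 2: wait = 6
  Job 3: wait = 12
Sum of waiting times = 18
Average waiting time = 18/3 = 6.0

6.0


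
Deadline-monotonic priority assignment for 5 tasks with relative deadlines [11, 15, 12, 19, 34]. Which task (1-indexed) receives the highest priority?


Sort tasks by relative deadline (ascending):
  Task 1: deadline = 11
  Task 3: deadline = 12
  Task 2: deadline = 15
  Task 4: deadline = 19
  Task 5: deadline = 34
Priority order (highest first): [1, 3, 2, 4, 5]
Highest priority task = 1

1


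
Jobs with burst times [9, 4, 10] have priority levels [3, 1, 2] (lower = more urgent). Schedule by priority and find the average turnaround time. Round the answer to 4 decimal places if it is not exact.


Sort by priority (ascending = highest first):
Order: [(1, 4), (2, 10), (3, 9)]
Completion times:
  Priority 1, burst=4, C=4
  Priority 2, burst=10, C=14
  Priority 3, burst=9, C=23
Average turnaround = 41/3 = 13.6667

13.6667


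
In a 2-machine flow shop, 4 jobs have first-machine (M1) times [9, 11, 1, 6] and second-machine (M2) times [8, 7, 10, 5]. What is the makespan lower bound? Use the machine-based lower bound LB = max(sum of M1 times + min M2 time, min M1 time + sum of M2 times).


LB1 = sum(M1 times) + min(M2 times) = 27 + 5 = 32
LB2 = min(M1 times) + sum(M2 times) = 1 + 30 = 31
Lower bound = max(LB1, LB2) = max(32, 31) = 32

32


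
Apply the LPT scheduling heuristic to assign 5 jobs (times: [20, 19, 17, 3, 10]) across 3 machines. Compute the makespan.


Sort jobs in decreasing order (LPT): [20, 19, 17, 10, 3]
Assign each job to the least loaded machine:
  Machine 1: jobs [20], load = 20
  Machine 2: jobs [19, 3], load = 22
  Machine 3: jobs [17, 10], load = 27
Makespan = max load = 27

27


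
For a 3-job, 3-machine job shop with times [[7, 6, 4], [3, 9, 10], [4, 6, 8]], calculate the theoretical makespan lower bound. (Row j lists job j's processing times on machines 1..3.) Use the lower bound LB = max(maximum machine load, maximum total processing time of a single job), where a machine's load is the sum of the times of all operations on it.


Machine loads:
  Machine 1: 7 + 3 + 4 = 14
  Machine 2: 6 + 9 + 6 = 21
  Machine 3: 4 + 10 + 8 = 22
Max machine load = 22
Job totals:
  Job 1: 17
  Job 2: 22
  Job 3: 18
Max job total = 22
Lower bound = max(22, 22) = 22

22


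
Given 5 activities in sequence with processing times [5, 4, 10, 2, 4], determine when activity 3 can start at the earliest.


Activity 3 starts after activities 1 through 2 complete.
Predecessor durations: [5, 4]
ES = 5 + 4 = 9

9


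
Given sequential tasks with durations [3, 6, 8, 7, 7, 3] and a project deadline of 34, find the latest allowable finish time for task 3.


LF(activity 3) = deadline - sum of successor durations
Successors: activities 4 through 6 with durations [7, 7, 3]
Sum of successor durations = 17
LF = 34 - 17 = 17

17


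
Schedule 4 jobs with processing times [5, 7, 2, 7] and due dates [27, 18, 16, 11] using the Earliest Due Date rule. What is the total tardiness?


Sort by due date (EDD order): [(7, 11), (2, 16), (7, 18), (5, 27)]
Compute completion times and tardiness:
  Job 1: p=7, d=11, C=7, tardiness=max(0,7-11)=0
  Job 2: p=2, d=16, C=9, tardiness=max(0,9-16)=0
  Job 3: p=7, d=18, C=16, tardiness=max(0,16-18)=0
  Job 4: p=5, d=27, C=21, tardiness=max(0,21-27)=0
Total tardiness = 0

0


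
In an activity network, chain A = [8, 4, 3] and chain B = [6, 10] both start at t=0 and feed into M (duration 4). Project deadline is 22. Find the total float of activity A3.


Forward pass: ES(A3) = sum of predecessors on chain A = 12
EF = ES + duration = 12 + 3 = 15
Backward pass: LF(M) = deadline = 22; LS(M) = 22 - 4 = 18
LF(A3) = LS(M) - sum(successors on chain A) = 18 - 0 = 18
LS = LF - duration = 18 - 3 = 15
Total float = LS - ES = 15 - 12 = 3

3


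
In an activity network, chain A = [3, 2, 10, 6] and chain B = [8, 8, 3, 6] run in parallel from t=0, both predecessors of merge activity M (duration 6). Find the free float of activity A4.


ES(A4) = sum of predecessors on chain A = 15
EF(A4) = ES + duration = 15 + 6 = 21
Successor of A4 is M. ES(M) = max(sum(A), sum(B)) = max(21, 25) = 25
Free float = ES(successor) - EF(current) = 25 - 21 = 4

4


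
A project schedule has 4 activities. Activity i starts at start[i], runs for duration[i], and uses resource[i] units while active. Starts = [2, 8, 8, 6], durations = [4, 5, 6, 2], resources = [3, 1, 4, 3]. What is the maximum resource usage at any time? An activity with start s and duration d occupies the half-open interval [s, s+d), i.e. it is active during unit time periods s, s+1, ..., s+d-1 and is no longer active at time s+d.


Each activity i is active on [start_i, start_i + duration_i).
Compute total resource usage per time slot:
  t=0: active resources = [], total = 0
  t=1: active resources = [], total = 0
  t=2: active resources = [3], total = 3
  t=3: active resources = [3], total = 3
  t=4: active resources = [3], total = 3
  t=5: active resources = [3], total = 3
  t=6: active resources = [3], total = 3
  t=7: active resources = [3], total = 3
  t=8: active resources = [1, 4], total = 5
  t=9: active resources = [1, 4], total = 5
  t=10: active resources = [1, 4], total = 5
  t=11: active resources = [1, 4], total = 5
  t=12: active resources = [1, 4], total = 5
  t=13: active resources = [4], total = 4
Peak resource demand = 5

5


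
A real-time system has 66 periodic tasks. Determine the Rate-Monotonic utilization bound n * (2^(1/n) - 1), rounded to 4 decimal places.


Compute 2^(1/66) = 1.0105575720
Subtract 1: 1.0105575720 - 1 = 0.0105575720
Multiply by n: 66 * 0.0105575720 = 0.6967997520
Round to 4 dp: 0.6968

0.6968


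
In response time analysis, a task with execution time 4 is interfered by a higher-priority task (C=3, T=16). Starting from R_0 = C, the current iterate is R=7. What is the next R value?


R_next = C + ceil(R_prev / T_hp) * C_hp
ceil(7 / 16) = ceil(0.4375) = 1
Interference = 1 * 3 = 3
R_next = 4 + 3 = 7
R_next = R_prev, so the iteration has converged (response time = 7).

7


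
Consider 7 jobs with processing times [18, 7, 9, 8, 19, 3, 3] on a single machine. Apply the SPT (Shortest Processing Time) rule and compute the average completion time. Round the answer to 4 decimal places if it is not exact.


Sort jobs by processing time (SPT order): [3, 3, 7, 8, 9, 18, 19]
Compute completion times sequentially:
  Job 1: processing = 3, completes at 3
  Job 2: processing = 3, completes at 6
  Job 3: processing = 7, completes at 13
  Job 4: processing = 8, completes at 21
  Job 5: processing = 9, completes at 30
  Job 6: processing = 18, completes at 48
  Job 7: processing = 19, completes at 67
Sum of completion times = 188
Average completion time = 188/7 = 26.8571

26.8571


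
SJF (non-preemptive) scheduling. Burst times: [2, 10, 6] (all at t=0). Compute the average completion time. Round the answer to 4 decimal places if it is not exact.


SJF order (ascending): [2, 6, 10]
Completion times:
  Job 1: burst=2, C=2
  Job 2: burst=6, C=8
  Job 3: burst=10, C=18
Average completion = 28/3 = 9.3333

9.3333


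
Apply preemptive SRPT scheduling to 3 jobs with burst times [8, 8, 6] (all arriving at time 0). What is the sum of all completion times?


Since all jobs arrive at t=0, SRPT equals SPT ordering.
SPT order: [6, 8, 8]
Completion times:
  Job 1: p=6, C=6
  Job 2: p=8, C=14
  Job 3: p=8, C=22
Total completion time = 6 + 14 + 22 = 42

42


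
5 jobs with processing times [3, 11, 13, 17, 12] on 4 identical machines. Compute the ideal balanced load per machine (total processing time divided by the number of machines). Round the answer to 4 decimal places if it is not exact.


Total processing time = 3 + 11 + 13 + 17 + 12 = 56
Number of machines = 4
Ideal balanced load = 56 / 4 = 14.0

14.0


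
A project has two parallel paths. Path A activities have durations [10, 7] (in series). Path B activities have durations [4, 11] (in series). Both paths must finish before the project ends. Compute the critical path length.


Path A total = 10 + 7 = 17
Path B total = 4 + 11 = 15
Critical path = longest path = max(17, 15) = 17

17


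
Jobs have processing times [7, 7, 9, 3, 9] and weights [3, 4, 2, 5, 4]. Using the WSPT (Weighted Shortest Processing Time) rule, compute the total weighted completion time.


Compute p/w ratios and sort ascending (WSPT): [(3, 5), (7, 4), (9, 4), (7, 3), (9, 2)]
Compute weighted completion times:
  Job (p=3,w=5): C=3, w*C=5*3=15
  Job (p=7,w=4): C=10, w*C=4*10=40
  Job (p=9,w=4): C=19, w*C=4*19=76
  Job (p=7,w=3): C=26, w*C=3*26=78
  Job (p=9,w=2): C=35, w*C=2*35=70
Total weighted completion time = 279

279


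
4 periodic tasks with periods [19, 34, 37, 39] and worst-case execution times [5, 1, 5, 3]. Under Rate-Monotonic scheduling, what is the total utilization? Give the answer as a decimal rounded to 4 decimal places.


Compute individual utilizations (exact fractions):
  Task 1: C/T = 5/19 (approx. 0.2632)
  Task 2: C/T = 1/34 (approx. 0.0294)
  Task 3: C/T = 5/37 (approx. 0.1351)
  Task 4: C/T = 3/39 = 1/13 (approx. 0.0769)
Total utilization U = 5/19 + 1/34 + 5/37 + 1/13 = 156801/310726
Rounded to 4 decimal places: U = 0.5046
RM (Liu & Layland) bound for 4 tasks = 0.756828; compare with U = 156801/310726 (approx. 0.504628)
U <= bound, so schedulable by RM sufficient condition.

0.5046


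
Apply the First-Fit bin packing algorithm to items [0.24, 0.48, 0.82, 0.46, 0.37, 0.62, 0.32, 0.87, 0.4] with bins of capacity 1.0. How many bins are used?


Place items sequentially using First-Fit:
  Item 0.24 -> new Bin 1
  Item 0.48 -> Bin 1 (now 0.72)
  Item 0.82 -> new Bin 2
  Item 0.46 -> new Bin 3
  Item 0.37 -> Bin 3 (now 0.83)
  Item 0.62 -> new Bin 4
  Item 0.32 -> Bin 4 (now 0.94)
  Item 0.87 -> new Bin 5
  Item 0.4 -> new Bin 6
Total bins used = 6

6


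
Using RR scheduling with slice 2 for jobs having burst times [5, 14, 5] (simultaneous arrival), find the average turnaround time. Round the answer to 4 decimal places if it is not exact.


Time quantum = 2
Execution trace:
  J1 runs 2 units, time = 2
  J2 runs 2 units, time = 4
  J3 runs 2 units, time = 6
  J1 runs 2 units, time = 8
  J2 runs 2 units, time = 10
  J3 runs 2 units, time = 12
  J1 runs 1 units, time = 13
  J2 runs 2 units, time = 15
  J3 runs 1 units, time = 16
  J2 runs 2 units, time = 18
  J2 runs 2 units, time = 20
  J2 runs 2 units, time = 22
  J2 runs 2 units, time = 24
Finish times: [13, 24, 16]
Average turnaround = 53/3 = 17.6667

17.6667


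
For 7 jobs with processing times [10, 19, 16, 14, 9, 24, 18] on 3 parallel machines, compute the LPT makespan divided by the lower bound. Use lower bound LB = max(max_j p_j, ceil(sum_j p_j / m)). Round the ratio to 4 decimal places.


LPT order: [24, 19, 18, 16, 14, 10, 9]
Machine loads after assignment: [34, 42, 34]
LPT makespan = 42
Lower bound = max(max_job, ceil(total/3)) = max(24, 37) = 37
Ratio = 42 / 37 = 1.1351

1.1351


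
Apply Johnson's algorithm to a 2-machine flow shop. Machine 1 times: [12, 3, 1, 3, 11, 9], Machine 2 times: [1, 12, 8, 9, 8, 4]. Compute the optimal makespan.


Apply Johnson's rule:
  Group 1 (a <= b): [(3, 1, 8), (2, 3, 12), (4, 3, 9)]
  Group 2 (a > b): [(5, 11, 8), (6, 9, 4), (1, 12, 1)]
Optimal job order: [3, 2, 4, 5, 6, 1]
Schedule:
  Job 3: M1 done at 1, M2 done at 9
  Job 2: M1 done at 4, M2 done at 21
  Job 4: M1 done at 7, M2 done at 30
  Job 5: M1 done at 18, M2 done at 38
  Job 6: M1 done at 27, M2 done at 42
  Job 1: M1 done at 39, M2 done at 43
Makespan = 43

43


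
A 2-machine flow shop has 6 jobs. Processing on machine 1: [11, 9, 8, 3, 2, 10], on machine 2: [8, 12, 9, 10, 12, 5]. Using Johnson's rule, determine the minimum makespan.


Apply Johnson's rule:
  Group 1 (a <= b): [(5, 2, 12), (4, 3, 10), (3, 8, 9), (2, 9, 12)]
  Group 2 (a > b): [(1, 11, 8), (6, 10, 5)]
Optimal job order: [5, 4, 3, 2, 1, 6]
Schedule:
  Job 5: M1 done at 2, M2 done at 14
  Job 4: M1 done at 5, M2 done at 24
  Job 3: M1 done at 13, M2 done at 33
  Job 2: M1 done at 22, M2 done at 45
  Job 1: M1 done at 33, M2 done at 53
  Job 6: M1 done at 43, M2 done at 58
Makespan = 58

58


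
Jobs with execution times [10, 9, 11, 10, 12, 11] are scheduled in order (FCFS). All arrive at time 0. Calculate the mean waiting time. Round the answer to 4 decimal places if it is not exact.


FCFS order (as given): [10, 9, 11, 10, 12, 11]
Waiting times:
  Job 1: wait = 0
  Job 2: wait = 10
  Job 3: wait = 19
  Job 4: wait = 30
  Job 5: wait = 40
  Job 6: wait = 52
Sum of waiting times = 151
Average waiting time = 151/6 = 25.1667

25.1667


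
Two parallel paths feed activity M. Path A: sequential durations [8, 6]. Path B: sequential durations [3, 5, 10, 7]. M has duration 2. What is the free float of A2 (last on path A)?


ES(A2) = sum of predecessors on chain A = 8
EF(A2) = ES + duration = 8 + 6 = 14
Successor of A2 is M. ES(M) = max(sum(A), sum(B)) = max(14, 25) = 25
Free float = ES(successor) - EF(current) = 25 - 14 = 11

11


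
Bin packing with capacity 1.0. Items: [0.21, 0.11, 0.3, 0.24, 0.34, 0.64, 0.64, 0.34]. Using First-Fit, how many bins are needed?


Place items sequentially using First-Fit:
  Item 0.21 -> new Bin 1
  Item 0.11 -> Bin 1 (now 0.32)
  Item 0.3 -> Bin 1 (now 0.62)
  Item 0.24 -> Bin 1 (now 0.86)
  Item 0.34 -> new Bin 2
  Item 0.64 -> Bin 2 (now 0.98)
  Item 0.64 -> new Bin 3
  Item 0.34 -> Bin 3 (now 0.98)
Total bins used = 3

3


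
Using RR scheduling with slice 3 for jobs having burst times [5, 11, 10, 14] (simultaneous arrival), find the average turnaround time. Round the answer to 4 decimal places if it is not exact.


Time quantum = 3
Execution trace:
  J1 runs 3 units, time = 3
  J2 runs 3 units, time = 6
  J3 runs 3 units, time = 9
  J4 runs 3 units, time = 12
  J1 runs 2 units, time = 14
  J2 runs 3 units, time = 17
  J3 runs 3 units, time = 20
  J4 runs 3 units, time = 23
  J2 runs 3 units, time = 26
  J3 runs 3 units, time = 29
  J4 runs 3 units, time = 32
  J2 runs 2 units, time = 34
  J3 runs 1 units, time = 35
  J4 runs 3 units, time = 38
  J4 runs 2 units, time = 40
Finish times: [14, 34, 35, 40]
Average turnaround = 123/4 = 30.75

30.75


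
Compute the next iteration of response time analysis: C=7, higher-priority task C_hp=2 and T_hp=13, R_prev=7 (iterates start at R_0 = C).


R_next = C + ceil(R_prev / T_hp) * C_hp
ceil(7 / 13) = ceil(0.5385) = 1
Interference = 1 * 2 = 2
R_next = 7 + 2 = 9

9


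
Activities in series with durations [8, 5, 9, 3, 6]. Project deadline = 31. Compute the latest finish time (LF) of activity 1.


LF(activity 1) = deadline - sum of successor durations
Successors: activities 2 through 5 with durations [5, 9, 3, 6]
Sum of successor durations = 23
LF = 31 - 23 = 8

8


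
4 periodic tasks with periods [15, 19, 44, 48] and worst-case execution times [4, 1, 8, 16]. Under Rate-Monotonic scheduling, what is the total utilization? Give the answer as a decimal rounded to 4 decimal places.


Compute individual utilizations (exact fractions):
  Task 1: C/T = 4/15 (approx. 0.2667)
  Task 2: C/T = 1/19 (approx. 0.0526)
  Task 3: C/T = 8/44 = 2/11 (approx. 0.1818)
  Task 4: C/T = 16/48 = 1/3 (approx. 0.3333)
Total utilization U = 4/15 + 1/19 + 2/11 + 1/3 = 872/1045
Rounded to 4 decimal places: U = 0.8344
RM (Liu & Layland) bound for 4 tasks = 0.756828; compare with U = 872/1045 (approx. 0.834450)
bound < U <= 1, so the RM sufficient condition is not met (inconclusive; an exact test such as response-time analysis is needed).

0.8344


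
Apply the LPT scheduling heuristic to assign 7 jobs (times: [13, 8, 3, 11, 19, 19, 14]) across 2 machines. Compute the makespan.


Sort jobs in decreasing order (LPT): [19, 19, 14, 13, 11, 8, 3]
Assign each job to the least loaded machine:
  Machine 1: jobs [19, 14, 8, 3], load = 44
  Machine 2: jobs [19, 13, 11], load = 43
Makespan = max load = 44

44


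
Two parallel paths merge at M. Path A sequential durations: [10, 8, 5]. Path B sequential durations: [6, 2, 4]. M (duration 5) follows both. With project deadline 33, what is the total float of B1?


Forward pass: ES(B1) = sum of predecessors on chain B = 0
EF = ES + duration = 0 + 6 = 6
Backward pass: LF(M) = deadline = 33; LS(M) = 33 - 5 = 28
LF(B1) = LS(M) - sum(successors on chain B) = 28 - 6 = 22
LS = LF - duration = 22 - 6 = 16
Total float = LS - ES = 16 - 0 = 16

16


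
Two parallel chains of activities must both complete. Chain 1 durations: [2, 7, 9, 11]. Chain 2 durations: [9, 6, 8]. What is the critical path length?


Path A total = 2 + 7 + 9 + 11 = 29
Path B total = 9 + 6 + 8 = 23
Critical path = longest path = max(29, 23) = 29

29


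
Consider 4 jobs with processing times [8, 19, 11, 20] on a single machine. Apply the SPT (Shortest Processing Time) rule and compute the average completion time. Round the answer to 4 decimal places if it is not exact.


Sort jobs by processing time (SPT order): [8, 11, 19, 20]
Compute completion times sequentially:
  Job 1: processing = 8, completes at 8
  Job 2: processing = 11, completes at 19
  Job 3: processing = 19, completes at 38
  Job 4: processing = 20, completes at 58
Sum of completion times = 123
Average completion time = 123/4 = 30.75

30.75


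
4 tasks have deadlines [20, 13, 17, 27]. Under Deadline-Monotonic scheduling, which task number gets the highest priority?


Sort tasks by relative deadline (ascending):
  Task 2: deadline = 13
  Task 3: deadline = 17
  Task 1: deadline = 20
  Task 4: deadline = 27
Priority order (highest first): [2, 3, 1, 4]
Highest priority task = 2

2


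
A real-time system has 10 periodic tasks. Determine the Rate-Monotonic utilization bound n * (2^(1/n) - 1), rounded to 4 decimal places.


Compute 2^(1/10) = 1.0717734625
Subtract 1: 1.0717734625 - 1 = 0.0717734625
Multiply by n: 10 * 0.0717734625 = 0.7177346250
Round to 4 dp: 0.7177

0.7177


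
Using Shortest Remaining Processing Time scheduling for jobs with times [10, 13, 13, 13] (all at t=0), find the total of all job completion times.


Since all jobs arrive at t=0, SRPT equals SPT ordering.
SPT order: [10, 13, 13, 13]
Completion times:
  Job 1: p=10, C=10
  Job 2: p=13, C=23
  Job 3: p=13, C=36
  Job 4: p=13, C=49
Total completion time = 10 + 23 + 36 + 49 = 118

118


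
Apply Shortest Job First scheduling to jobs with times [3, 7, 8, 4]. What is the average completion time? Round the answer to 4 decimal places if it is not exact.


SJF order (ascending): [3, 4, 7, 8]
Completion times:
  Job 1: burst=3, C=3
  Job 2: burst=4, C=7
  Job 3: burst=7, C=14
  Job 4: burst=8, C=22
Average completion = 46/4 = 11.5

11.5


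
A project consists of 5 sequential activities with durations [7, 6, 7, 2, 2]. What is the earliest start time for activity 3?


Activity 3 starts after activities 1 through 2 complete.
Predecessor durations: [7, 6]
ES = 7 + 6 = 13

13


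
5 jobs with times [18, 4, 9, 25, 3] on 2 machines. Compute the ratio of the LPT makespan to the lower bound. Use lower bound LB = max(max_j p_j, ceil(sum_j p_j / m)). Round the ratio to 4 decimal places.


LPT order: [25, 18, 9, 4, 3]
Machine loads after assignment: [29, 30]
LPT makespan = 30
Lower bound = max(max_job, ceil(total/2)) = max(25, 30) = 30
Ratio = 30 / 30 = 1.0

1.0


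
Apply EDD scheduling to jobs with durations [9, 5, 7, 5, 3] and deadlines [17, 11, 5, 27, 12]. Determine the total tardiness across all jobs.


Sort by due date (EDD order): [(7, 5), (5, 11), (3, 12), (9, 17), (5, 27)]
Compute completion times and tardiness:
  Job 1: p=7, d=5, C=7, tardiness=max(0,7-5)=2
  Job 2: p=5, d=11, C=12, tardiness=max(0,12-11)=1
  Job 3: p=3, d=12, C=15, tardiness=max(0,15-12)=3
  Job 4: p=9, d=17, C=24, tardiness=max(0,24-17)=7
  Job 5: p=5, d=27, C=29, tardiness=max(0,29-27)=2
Total tardiness = 15

15


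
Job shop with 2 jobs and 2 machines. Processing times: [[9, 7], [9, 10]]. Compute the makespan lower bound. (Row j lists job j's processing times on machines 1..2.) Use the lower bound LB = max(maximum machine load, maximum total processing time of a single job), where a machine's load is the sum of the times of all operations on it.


Machine loads:
  Machine 1: 9 + 9 = 18
  Machine 2: 7 + 10 = 17
Max machine load = 18
Job totals:
  Job 1: 16
  Job 2: 19
Max job total = 19
Lower bound = max(18, 19) = 19

19


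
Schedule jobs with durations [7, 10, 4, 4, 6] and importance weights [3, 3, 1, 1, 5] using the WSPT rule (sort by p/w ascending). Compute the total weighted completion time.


Compute p/w ratios and sort ascending (WSPT): [(6, 5), (7, 3), (10, 3), (4, 1), (4, 1)]
Compute weighted completion times:
  Job (p=6,w=5): C=6, w*C=5*6=30
  Job (p=7,w=3): C=13, w*C=3*13=39
  Job (p=10,w=3): C=23, w*C=3*23=69
  Job (p=4,w=1): C=27, w*C=1*27=27
  Job (p=4,w=1): C=31, w*C=1*31=31
Total weighted completion time = 196

196


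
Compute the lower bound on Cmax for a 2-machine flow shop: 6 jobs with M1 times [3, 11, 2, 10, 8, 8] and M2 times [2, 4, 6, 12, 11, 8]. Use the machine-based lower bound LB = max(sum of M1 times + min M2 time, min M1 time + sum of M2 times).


LB1 = sum(M1 times) + min(M2 times) = 42 + 2 = 44
LB2 = min(M1 times) + sum(M2 times) = 2 + 43 = 45
Lower bound = max(LB1, LB2) = max(44, 45) = 45

45


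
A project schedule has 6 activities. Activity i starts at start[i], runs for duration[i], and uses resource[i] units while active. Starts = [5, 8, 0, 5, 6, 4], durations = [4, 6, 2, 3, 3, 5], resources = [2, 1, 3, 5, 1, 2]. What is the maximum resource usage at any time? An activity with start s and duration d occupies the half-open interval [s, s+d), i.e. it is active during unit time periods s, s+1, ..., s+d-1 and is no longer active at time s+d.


Each activity i is active on [start_i, start_i + duration_i).
Compute total resource usage per time slot:
  t=0: active resources = [3], total = 3
  t=1: active resources = [3], total = 3
  t=2: active resources = [], total = 0
  t=3: active resources = [], total = 0
  t=4: active resources = [2], total = 2
  t=5: active resources = [2, 5, 2], total = 9
  t=6: active resources = [2, 5, 1, 2], total = 10
  t=7: active resources = [2, 5, 1, 2], total = 10
  t=8: active resources = [2, 1, 1, 2], total = 6
  t=9: active resources = [1], total = 1
  t=10: active resources = [1], total = 1
  t=11: active resources = [1], total = 1
  t=12: active resources = [1], total = 1
  t=13: active resources = [1], total = 1
Peak resource demand = 10

10


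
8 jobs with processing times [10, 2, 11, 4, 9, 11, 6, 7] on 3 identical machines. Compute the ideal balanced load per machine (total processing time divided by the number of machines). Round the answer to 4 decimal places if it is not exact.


Total processing time = 10 + 2 + 11 + 4 + 9 + 11 + 6 + 7 = 60
Number of machines = 3
Ideal balanced load = 60 / 3 = 20.0

20.0


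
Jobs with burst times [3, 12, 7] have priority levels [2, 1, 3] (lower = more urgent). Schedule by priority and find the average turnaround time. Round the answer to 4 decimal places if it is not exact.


Sort by priority (ascending = highest first):
Order: [(1, 12), (2, 3), (3, 7)]
Completion times:
  Priority 1, burst=12, C=12
  Priority 2, burst=3, C=15
  Priority 3, burst=7, C=22
Average turnaround = 49/3 = 16.3333

16.3333


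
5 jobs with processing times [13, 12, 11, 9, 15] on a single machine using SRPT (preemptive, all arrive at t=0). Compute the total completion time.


Since all jobs arrive at t=0, SRPT equals SPT ordering.
SPT order: [9, 11, 12, 13, 15]
Completion times:
  Job 1: p=9, C=9
  Job 2: p=11, C=20
  Job 3: p=12, C=32
  Job 4: p=13, C=45
  Job 5: p=15, C=60
Total completion time = 9 + 20 + 32 + 45 + 60 = 166

166


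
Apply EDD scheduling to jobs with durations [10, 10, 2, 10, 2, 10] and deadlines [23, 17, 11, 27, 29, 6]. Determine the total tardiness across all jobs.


Sort by due date (EDD order): [(10, 6), (2, 11), (10, 17), (10, 23), (10, 27), (2, 29)]
Compute completion times and tardiness:
  Job 1: p=10, d=6, C=10, tardiness=max(0,10-6)=4
  Job 2: p=2, d=11, C=12, tardiness=max(0,12-11)=1
  Job 3: p=10, d=17, C=22, tardiness=max(0,22-17)=5
  Job 4: p=10, d=23, C=32, tardiness=max(0,32-23)=9
  Job 5: p=10, d=27, C=42, tardiness=max(0,42-27)=15
  Job 6: p=2, d=29, C=44, tardiness=max(0,44-29)=15
Total tardiness = 49

49


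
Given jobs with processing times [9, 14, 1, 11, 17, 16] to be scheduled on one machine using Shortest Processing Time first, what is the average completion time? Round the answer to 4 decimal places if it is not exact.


Sort jobs by processing time (SPT order): [1, 9, 11, 14, 16, 17]
Compute completion times sequentially:
  Job 1: processing = 1, completes at 1
  Job 2: processing = 9, completes at 10
  Job 3: processing = 11, completes at 21
  Job 4: processing = 14, completes at 35
  Job 5: processing = 16, completes at 51
  Job 6: processing = 17, completes at 68
Sum of completion times = 186
Average completion time = 186/6 = 31.0

31.0


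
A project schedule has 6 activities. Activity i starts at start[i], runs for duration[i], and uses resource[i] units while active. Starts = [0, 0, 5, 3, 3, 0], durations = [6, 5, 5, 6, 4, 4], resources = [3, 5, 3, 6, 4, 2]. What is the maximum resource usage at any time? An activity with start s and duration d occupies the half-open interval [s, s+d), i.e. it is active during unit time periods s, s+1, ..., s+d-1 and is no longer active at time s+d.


Each activity i is active on [start_i, start_i + duration_i).
Compute total resource usage per time slot:
  t=0: active resources = [3, 5, 2], total = 10
  t=1: active resources = [3, 5, 2], total = 10
  t=2: active resources = [3, 5, 2], total = 10
  t=3: active resources = [3, 5, 6, 4, 2], total = 20
  t=4: active resources = [3, 5, 6, 4], total = 18
  t=5: active resources = [3, 3, 6, 4], total = 16
  t=6: active resources = [3, 6, 4], total = 13
  t=7: active resources = [3, 6], total = 9
  t=8: active resources = [3, 6], total = 9
  t=9: active resources = [3], total = 3
Peak resource demand = 20

20
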